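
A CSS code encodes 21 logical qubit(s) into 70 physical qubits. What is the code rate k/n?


Code rate R = k/n
= 21/70
= 0.3000

0.3000


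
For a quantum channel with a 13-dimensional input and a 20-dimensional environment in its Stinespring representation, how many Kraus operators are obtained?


Tracing out the environment in an orthonormal basis {|i>_E} gives Kraus operators K_i = <i|_E U |0>_E.
Number of Kraus operators = dim(H_env) = d_env
= 20

20


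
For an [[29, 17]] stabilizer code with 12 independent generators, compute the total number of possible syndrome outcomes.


Each stabilizer generator gives a binary (+1 or -1) measurement outcome.
With 12 independent generators:
Total syndromes = 2^12
= 4096

4096


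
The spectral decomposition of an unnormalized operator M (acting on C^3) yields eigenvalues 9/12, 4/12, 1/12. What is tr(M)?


tr(M) = sum of eigenvalues
= 9/12 + 4/12 + 1/12
= 14/12
= 1.1667

1.1667


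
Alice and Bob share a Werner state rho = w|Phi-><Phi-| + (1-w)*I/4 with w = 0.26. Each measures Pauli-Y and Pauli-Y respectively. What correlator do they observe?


|Phi-> = (|00> - |11>)/sqrt(2)
For the pure Bell state, <Y_A Y_B> = +1 (Bell-state Pauli correlator).
The maximally-mixed part I/4 has tr(I/4 * P tensor P) = 0 for any traceless Pauli P.
So <Y_A Y_B>_rho = w * (+1) + (1 - w) * 0
= 0.26 * (+1)
= 0.2600

0.2600


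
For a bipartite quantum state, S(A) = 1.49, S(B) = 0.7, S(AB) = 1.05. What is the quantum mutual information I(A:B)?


I(A:B) = S(A) + S(B) - S(AB)
= 1.49 + 0.7 - 1.05
= 1.1400

1.1400


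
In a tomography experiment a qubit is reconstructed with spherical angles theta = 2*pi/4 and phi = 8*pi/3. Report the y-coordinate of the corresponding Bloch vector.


theta = 1.5708, phi = 8.3776
r_y = sin(theta)*sin(phi) = 1.0000 * 0.8660
r_y = 0.8660

0.8660


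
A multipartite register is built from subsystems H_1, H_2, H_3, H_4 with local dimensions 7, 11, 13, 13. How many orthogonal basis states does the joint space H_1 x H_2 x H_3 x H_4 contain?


dim(H_1 x H_2 x H_3 x H_4) = 7 * 11 * 13 * 13
= 77 * 13 * 13
= 1001 * 13
= 13013

13013


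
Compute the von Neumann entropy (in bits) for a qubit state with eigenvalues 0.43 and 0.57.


S = -p*log2(p) - (1-p)*log2(1-p)
p = 0.4300, 1-p = 0.5700
= -0.4300 * log2(0.4300) - 0.5700 * log2(0.5700)
= -(-0.5236) - (-0.4623)
= 0.9858

0.9858


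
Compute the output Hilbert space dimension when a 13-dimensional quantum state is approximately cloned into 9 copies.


Output space = H^(tensor 9) where dim(H) = 13
dim = 13^9
= 169 (after 2 factors)
= 2197 (after 3 factors)
= 28561 (after 4 factors)
= 371293 (after 5 factors)
= 4826809 (after 6 factors)
= 62748517 (after 7 factors)
= 815730721 (after 8 factors)
= 10604499373 (after 9 factors)
= 10604499373

10604499373


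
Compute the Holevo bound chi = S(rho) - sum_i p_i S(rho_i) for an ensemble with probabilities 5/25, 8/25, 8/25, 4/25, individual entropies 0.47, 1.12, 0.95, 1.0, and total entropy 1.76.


chi = S(rho) - sum_i p_i * S(rho_i)
Weighted entropy = 5/25 * 0.47 + 8/25 * 1.12 + 8/25 * 0.95 + 4/25 * 1.0
= 0.9164
chi = 1.76 - 0.9164
= 0.8436

0.8436


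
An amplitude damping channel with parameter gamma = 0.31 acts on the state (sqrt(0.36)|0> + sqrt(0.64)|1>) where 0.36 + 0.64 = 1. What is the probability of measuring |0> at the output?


For amplitude damping with parameter gamma on state sqrt(a)|0> + sqrt(b)|1>:
alpha^2 = 0.36, beta^2 = 0.64
P(|0>) = alpha^2 + gamma * beta^2
= 0.36 + 0.31 * 0.64
= 0.36 + 0.1984
= 0.5584

0.5584


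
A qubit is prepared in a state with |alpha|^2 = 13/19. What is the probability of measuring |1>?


|alpha|^2 = 13/19 = 0.6842
|beta|^2 = 1 - 13/19 = 6/19 = 0.3158
P(|1>) = |beta|^2 = 0.3158

0.3158


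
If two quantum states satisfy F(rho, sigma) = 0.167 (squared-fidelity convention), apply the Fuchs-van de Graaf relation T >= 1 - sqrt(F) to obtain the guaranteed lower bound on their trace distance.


Fuchs-van de Graaf (squared-fidelity convention): 1 - sqrt(F) <= T <= sqrt(1 - F).
Lower bound: T >= 1 - sqrt(F)
sqrt(F) = sqrt(0.167) = 0.4087
T >= 1 - 0.4087
T >= 0.5913

0.5913


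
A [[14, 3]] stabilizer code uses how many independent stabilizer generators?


For an [[n,k]] stabilizer code:
Number of stabilizer generators = n - k
= 14 - 3
= 11

11


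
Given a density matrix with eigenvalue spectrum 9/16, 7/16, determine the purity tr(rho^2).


tr(rho^2) = sum of eigenvalues squared
= (9/16)^2 + (7/16)^2
= (81 + 49) / 256
= 130/256
= 0.5078

0.5078


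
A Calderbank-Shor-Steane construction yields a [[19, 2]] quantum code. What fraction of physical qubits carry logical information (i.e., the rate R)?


Code rate R = k/n
= 2/19
= 0.1053

0.1053


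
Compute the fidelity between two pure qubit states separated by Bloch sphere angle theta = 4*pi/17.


For states separated by angle theta on Bloch sphere:
F = cos^2(theta/2)
theta = 4*pi/17 = 0.7392
theta/2 = 0.3696
cos(theta/2) = 0.9325
F = 0.8695

0.8695


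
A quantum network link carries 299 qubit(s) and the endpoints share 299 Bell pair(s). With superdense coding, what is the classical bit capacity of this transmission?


Superdense coding allows 2 classical bits per shared entangled pair.
299 pair(s) -> 2 * 299 = 598 classical bits

598


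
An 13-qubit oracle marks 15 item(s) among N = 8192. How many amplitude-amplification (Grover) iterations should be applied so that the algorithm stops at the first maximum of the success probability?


After j Grover iterations the success probability is P(j) = sin^2((2j+1)*theta), where sin(theta) = sqrt(k/N).
N = 2^13 = 8192, k = 15
sin(theta) = sqrt(k/N) = 0.04279082481
theta = arcsin(sqrt(k/N)) = 0.0428038943 rad
P(j) reaches its first maximum when (2j+1)*theta is as close as possible to pi/2, i.e. j = round(pi/(4*theta) - 1/2).
pi/(4*theta) - 1/2 = 17.8488
(For comparison, the common estimate pi/4 * sqrt(N/k) = 18.3544; the exact maximiser is used here.)
Optimal iterations = 18

18


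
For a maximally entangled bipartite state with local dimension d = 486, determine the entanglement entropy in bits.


For a maximally entangled state in d x d:
S = log2(d) = log2(486)
= 8.9248

8.9248


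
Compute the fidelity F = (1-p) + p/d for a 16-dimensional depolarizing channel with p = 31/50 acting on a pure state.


F = (1-p) + p/d
= (1 - 0.6200) + 0.6200/16
= 0.3800 + 0.0387
= 0.4188

0.4188


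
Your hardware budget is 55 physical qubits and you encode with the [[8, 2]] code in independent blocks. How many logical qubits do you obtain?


Each code block uses 8 physical qubits for 2 logical qubit(s).
Number of complete blocks = floor(55 / 8) = 6
Logical qubits = 6 * 2
= 12

12


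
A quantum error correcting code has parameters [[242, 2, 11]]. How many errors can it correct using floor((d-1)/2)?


Code parameters: [[242, 2, 11]], distance d = 11.
Number of correctable errors = floor((d-1)/2)
= floor((11 - 1)/2)
= floor(10/2)
= 5

5


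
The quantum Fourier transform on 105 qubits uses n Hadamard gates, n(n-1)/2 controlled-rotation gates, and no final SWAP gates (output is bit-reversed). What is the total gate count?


Hadamard gates: 105
Controlled rotations: n*(n-1)/2 = 105*104/2 = 5460
SWAP gates: 0 (omitted)
Total = 105 + 5460
= 5565

5565


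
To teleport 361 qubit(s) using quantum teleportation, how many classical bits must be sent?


Quantum teleportation requires 2 classical bits per qubit teleported.
361 qubit(s) -> 2 * 361 = 722 classical bits

722


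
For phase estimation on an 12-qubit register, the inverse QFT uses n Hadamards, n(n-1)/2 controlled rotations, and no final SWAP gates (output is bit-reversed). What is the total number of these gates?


Hadamard gates: 12
Controlled rotations: n*(n-1)/2 = 12*11/2 = 66
SWAP gates: 0 (omitted)
Total = 12 + 66
= 78

78


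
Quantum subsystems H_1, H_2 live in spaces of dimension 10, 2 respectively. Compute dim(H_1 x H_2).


dim(H_1 x H_2) = 10 * 2
= 20

20


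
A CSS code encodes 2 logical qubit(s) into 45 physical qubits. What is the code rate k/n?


Code rate R = k/n
= 2/45
= 0.0444

0.0444


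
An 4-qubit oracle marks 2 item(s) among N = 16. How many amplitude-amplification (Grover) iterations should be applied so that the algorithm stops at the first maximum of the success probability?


After j Grover iterations the success probability is P(j) = sin^2((2j+1)*theta), where sin(theta) = sqrt(k/N).
N = 2^4 = 16, k = 2
sin(theta) = sqrt(k/N) = 0.3535533906
theta = arcsin(sqrt(k/N)) = 0.3613671239 rad
P(j) reaches its first maximum when (2j+1)*theta is as close as possible to pi/2, i.e. j = round(pi/(4*theta) - 1/2).
pi/(4*theta) - 1/2 = 1.6734
(For comparison, the common estimate pi/4 * sqrt(N/k) = 2.2214; the exact maximiser is used here.)
Optimal iterations = 2

2


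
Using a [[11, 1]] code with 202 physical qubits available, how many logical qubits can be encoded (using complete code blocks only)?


Each code block uses 11 physical qubits for 1 logical qubit(s).
Number of complete blocks = floor(202 / 11) = 18
Logical qubits = 18 * 1
= 18

18


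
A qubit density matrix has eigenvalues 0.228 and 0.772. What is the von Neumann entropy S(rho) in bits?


S = -p*log2(p) - (1-p)*log2(1-p)
p = 0.2280, 1-p = 0.7720
= -0.2280 * log2(0.2280) - 0.7720 * log2(0.7720)
= -(-0.4863) - (-0.2882)
= 0.7745

0.7745


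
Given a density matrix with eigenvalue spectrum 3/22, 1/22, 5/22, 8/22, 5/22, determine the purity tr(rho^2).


tr(rho^2) = sum of eigenvalues squared
= (3/22)^2 + (1/22)^2 + (5/22)^2 + (8/22)^2 + (5/22)^2
= (9 + 1 + 25 + 64 + 25) / 484
= 124/484
= 0.2562

0.2562


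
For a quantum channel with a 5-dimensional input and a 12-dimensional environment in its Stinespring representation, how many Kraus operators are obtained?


Tracing out the environment in an orthonormal basis {|i>_E} gives Kraus operators K_i = <i|_E U |0>_E.
Number of Kraus operators = dim(H_env) = d_env
= 12

12


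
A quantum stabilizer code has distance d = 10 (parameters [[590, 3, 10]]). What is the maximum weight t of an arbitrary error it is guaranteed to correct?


Code parameters: [[590, 3, 10]], distance d = 10.
Number of correctable errors = floor((d-1)/2)
= floor((10 - 1)/2)
= floor(9/2)
= 4

4


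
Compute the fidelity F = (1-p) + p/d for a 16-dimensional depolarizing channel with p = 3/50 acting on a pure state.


F = (1-p) + p/d
= (1 - 0.0600) + 0.0600/16
= 0.9400 + 0.0037
= 0.9437

0.9437


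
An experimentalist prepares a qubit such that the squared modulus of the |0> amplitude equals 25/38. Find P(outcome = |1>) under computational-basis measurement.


|alpha|^2 = 25/38 = 0.6579
|beta|^2 = 1 - 25/38 = 13/38 = 0.3421
P(|1>) = |beta|^2 = 0.3421

0.3421


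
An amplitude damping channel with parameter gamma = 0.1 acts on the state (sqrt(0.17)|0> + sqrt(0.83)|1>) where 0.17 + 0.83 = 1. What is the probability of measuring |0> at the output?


For amplitude damping with parameter gamma on state sqrt(a)|0> + sqrt(b)|1>:
alpha^2 = 0.17, beta^2 = 0.83
P(|0>) = alpha^2 + gamma * beta^2
= 0.17 + 0.1 * 0.83
= 0.17 + 0.0830
= 0.2530

0.2530


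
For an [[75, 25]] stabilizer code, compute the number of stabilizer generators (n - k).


For an [[n,k]] stabilizer code:
Number of stabilizer generators = n - k
= 75 - 25
= 50

50


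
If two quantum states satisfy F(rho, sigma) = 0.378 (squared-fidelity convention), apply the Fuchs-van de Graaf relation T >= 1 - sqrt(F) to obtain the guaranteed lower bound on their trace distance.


Fuchs-van de Graaf (squared-fidelity convention): 1 - sqrt(F) <= T <= sqrt(1 - F).
Lower bound: T >= 1 - sqrt(F)
sqrt(F) = sqrt(0.378) = 0.6148
T >= 1 - 0.6148
T >= 0.3852

0.3852


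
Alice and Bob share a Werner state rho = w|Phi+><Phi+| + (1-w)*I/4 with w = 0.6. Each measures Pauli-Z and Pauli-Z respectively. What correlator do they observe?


|Phi+> = (|00> + |11>)/sqrt(2)
For the pure Bell state, <Z_A Z_B> = +1 (Bell-state Pauli correlator).
The maximally-mixed part I/4 has tr(I/4 * P tensor P) = 0 for any traceless Pauli P.
So <Z_A Z_B>_rho = w * (+1) + (1 - w) * 0
= 0.6 * (+1)
= 0.6000

0.6000


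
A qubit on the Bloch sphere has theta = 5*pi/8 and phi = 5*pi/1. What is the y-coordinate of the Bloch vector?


theta = 1.9635, phi = 15.7080
r_y = sin(theta)*sin(phi) = 0.9239 * 0.0000
r_y = 0.0000

0.0000


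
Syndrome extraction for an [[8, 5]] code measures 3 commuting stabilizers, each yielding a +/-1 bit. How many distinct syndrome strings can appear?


Each stabilizer generator gives a binary (+1 or -1) measurement outcome.
With 3 independent generators:
Total syndromes = 2^3
= 8

8


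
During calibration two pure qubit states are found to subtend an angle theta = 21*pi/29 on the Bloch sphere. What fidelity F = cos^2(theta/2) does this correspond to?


For states separated by angle theta on Bloch sphere:
F = cos^2(theta/2)
theta = 21*pi/29 = 2.2749
theta/2 = 1.1375
cos(theta/2) = 0.4199
F = 0.1763

0.1763


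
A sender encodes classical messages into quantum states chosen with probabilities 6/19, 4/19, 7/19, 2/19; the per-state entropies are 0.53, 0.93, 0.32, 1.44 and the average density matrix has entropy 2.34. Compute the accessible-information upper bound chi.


chi = S(rho) - sum_i p_i * S(rho_i)
Weighted entropy = 6/19 * 0.53 + 4/19 * 0.93 + 7/19 * 0.32 + 2/19 * 1.44
= 0.6326
chi = 2.34 - 0.6326
= 1.7074

1.7074


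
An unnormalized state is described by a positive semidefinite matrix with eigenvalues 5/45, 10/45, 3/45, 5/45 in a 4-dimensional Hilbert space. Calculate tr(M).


tr(M) = sum of eigenvalues
= 5/45 + 10/45 + 3/45 + 5/45
= 23/45
= 0.5111

0.5111


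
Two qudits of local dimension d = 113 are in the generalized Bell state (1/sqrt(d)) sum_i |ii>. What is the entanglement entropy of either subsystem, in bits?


For a maximally entangled state in d x d:
S = log2(d) = log2(113)
= 6.8202

6.8202


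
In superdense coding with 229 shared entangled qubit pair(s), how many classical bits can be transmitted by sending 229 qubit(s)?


Superdense coding allows 2 classical bits per shared entangled pair.
229 pair(s) -> 2 * 229 = 458 classical bits

458


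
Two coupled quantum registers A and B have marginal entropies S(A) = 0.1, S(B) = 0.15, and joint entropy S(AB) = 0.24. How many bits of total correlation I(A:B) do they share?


I(A:B) = S(A) + S(B) - S(AB)
= 0.1 + 0.15 - 0.24
= 0.0100

0.0100


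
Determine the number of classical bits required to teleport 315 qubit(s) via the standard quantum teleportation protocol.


Quantum teleportation requires 2 classical bits per qubit teleported.
315 qubit(s) -> 2 * 315 = 630 classical bits

630


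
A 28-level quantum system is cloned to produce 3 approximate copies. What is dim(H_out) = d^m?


Output space = H^(tensor 3) where dim(H) = 28
dim = 28^3
= 784 (after 2 factors)
= 21952 (after 3 factors)
= 21952

21952


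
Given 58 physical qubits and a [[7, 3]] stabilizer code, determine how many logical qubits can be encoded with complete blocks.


Each code block uses 7 physical qubits for 3 logical qubit(s).
Number of complete blocks = floor(58 / 7) = 8
Logical qubits = 8 * 3
= 24

24


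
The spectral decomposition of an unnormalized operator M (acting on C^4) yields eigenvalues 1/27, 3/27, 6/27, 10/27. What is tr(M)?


tr(M) = sum of eigenvalues
= 1/27 + 3/27 + 6/27 + 10/27
= 20/27
= 0.7407

0.7407


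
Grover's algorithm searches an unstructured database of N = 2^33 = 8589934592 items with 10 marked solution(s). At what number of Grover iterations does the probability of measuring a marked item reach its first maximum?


After j Grover iterations the success probability is P(j) = sin^2((2j+1)*theta), where sin(theta) = sqrt(k/N).
N = 2^33 = 8589934592, k = 10
sin(theta) = sqrt(k/N) = 3.41196896e-05
theta = arcsin(sqrt(k/N)) = 3.41196896e-05 rad
P(j) reaches its first maximum when (2j+1)*theta is as close as possible to pi/2, i.e. j = round(pi/(4*theta) - 1/2).
pi/(4*theta) - 1/2 = 23018.4129
(For comparison, the common estimate pi/4 * sqrt(N/k) = 23018.9129; the exact maximiser is used here.)
Optimal iterations = 23018

23018


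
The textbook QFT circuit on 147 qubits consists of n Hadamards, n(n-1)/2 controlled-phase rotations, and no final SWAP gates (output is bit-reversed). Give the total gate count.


Hadamard gates: 147
Controlled rotations: n*(n-1)/2 = 147*146/2 = 10731
SWAP gates: 0 (omitted)
Total = 147 + 10731
= 10878

10878


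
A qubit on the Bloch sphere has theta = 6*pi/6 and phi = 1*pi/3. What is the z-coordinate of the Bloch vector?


theta = 3.1416, phi = 1.0472
r_z = cos(theta) = -1.0000

-1.0000


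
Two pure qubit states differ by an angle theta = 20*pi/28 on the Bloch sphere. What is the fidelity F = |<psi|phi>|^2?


For states separated by angle theta on Bloch sphere:
F = cos^2(theta/2)
theta = 20*pi/28 = 2.2440
theta/2 = 1.1220
cos(theta/2) = 0.4339
F = 0.1883

0.1883


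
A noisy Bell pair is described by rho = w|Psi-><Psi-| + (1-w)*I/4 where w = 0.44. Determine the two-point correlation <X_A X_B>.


|Psi-> = (|01> - |10>)/sqrt(2)
For the pure Bell state, <X_A X_B> = -1 (Bell-state Pauli correlator).
The maximally-mixed part I/4 has tr(I/4 * P tensor P) = 0 for any traceless Pauli P.
So <X_A X_B>_rho = w * (-1) + (1 - w) * 0
= 0.44 * (-1)
= -0.4400

-0.4400


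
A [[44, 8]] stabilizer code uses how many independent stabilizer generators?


For an [[n,k]] stabilizer code:
Number of stabilizer generators = n - k
= 44 - 8
= 36

36


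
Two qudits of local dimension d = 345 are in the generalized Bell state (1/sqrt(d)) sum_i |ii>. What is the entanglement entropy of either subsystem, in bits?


For a maximally entangled state in d x d:
S = log2(d) = log2(345)
= 8.4305

8.4305


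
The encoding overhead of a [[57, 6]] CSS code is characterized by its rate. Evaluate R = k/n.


Code rate R = k/n
= 6/57
= 0.1053

0.1053


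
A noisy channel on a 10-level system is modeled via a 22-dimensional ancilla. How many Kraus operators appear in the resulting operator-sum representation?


Tracing out the environment in an orthonormal basis {|i>_E} gives Kraus operators K_i = <i|_E U |0>_E.
Number of Kraus operators = dim(H_env) = d_env
= 22

22


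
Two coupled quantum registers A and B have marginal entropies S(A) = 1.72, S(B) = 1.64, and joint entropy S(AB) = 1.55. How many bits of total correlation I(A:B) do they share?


I(A:B) = S(A) + S(B) - S(AB)
= 1.72 + 1.64 - 1.55
= 1.8100

1.8100


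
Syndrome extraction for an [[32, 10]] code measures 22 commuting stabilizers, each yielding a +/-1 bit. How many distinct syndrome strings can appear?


Each stabilizer generator gives a binary (+1 or -1) measurement outcome.
With 22 independent generators:
Total syndromes = 2^22
= 4194304

4194304


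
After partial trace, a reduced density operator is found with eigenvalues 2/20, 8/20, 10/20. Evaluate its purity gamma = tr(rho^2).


tr(rho^2) = sum of eigenvalues squared
= (2/20)^2 + (8/20)^2 + (10/20)^2
= (4 + 64 + 100) / 400
= 168/400
= 0.4200

0.4200


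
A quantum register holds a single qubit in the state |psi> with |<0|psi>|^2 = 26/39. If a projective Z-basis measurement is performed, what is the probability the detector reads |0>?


|alpha|^2 = 26/39 = 0.6667
|beta|^2 = 1 - 26/39 = 13/39 = 0.3333
P(|0>) = |alpha|^2 = 0.6667

0.6667


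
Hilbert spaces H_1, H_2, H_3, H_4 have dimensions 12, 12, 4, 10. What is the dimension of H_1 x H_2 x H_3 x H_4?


dim(H_1 x H_2 x H_3 x H_4) = 12 * 12 * 4 * 10
= 144 * 4 * 10
= 576 * 10
= 5760

5760


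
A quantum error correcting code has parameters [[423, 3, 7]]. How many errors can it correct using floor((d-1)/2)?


Code parameters: [[423, 3, 7]], distance d = 7.
Number of correctable errors = floor((d-1)/2)
= floor((7 - 1)/2)
= floor(6/2)
= 3

3


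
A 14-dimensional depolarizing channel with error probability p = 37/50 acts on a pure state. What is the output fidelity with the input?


F = (1-p) + p/d
= (1 - 0.7400) + 0.7400/14
= 0.2600 + 0.0529
= 0.3129

0.3129


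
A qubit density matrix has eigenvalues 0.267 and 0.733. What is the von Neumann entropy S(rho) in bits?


S = -p*log2(p) - (1-p)*log2(1-p)
p = 0.2670, 1-p = 0.7330
= -0.2670 * log2(0.2670) - 0.7330 * log2(0.7330)
= -(-0.5087) - (-0.3285)
= 0.8371

0.8371


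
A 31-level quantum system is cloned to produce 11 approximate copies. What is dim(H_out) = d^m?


Output space = H^(tensor 11) where dim(H) = 31
dim = 31^11
= 961 (after 2 factors)
= 29791 (after 3 factors)
= 923521 (after 4 factors)
= 28629151 (after 5 factors)
= 887503681 (after 6 factors)
= 27512614111 (after 7 factors)
= 852891037441 (after 8 factors)
= 26439622160671 (after 9 factors)
= 819628286980801 (after 10 factors)
= 25408476896404831 (after 11 factors)
= 25408476896404831

25408476896404831


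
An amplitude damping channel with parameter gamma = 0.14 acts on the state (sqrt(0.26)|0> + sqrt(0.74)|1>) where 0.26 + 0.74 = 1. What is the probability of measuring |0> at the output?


For amplitude damping with parameter gamma on state sqrt(a)|0> + sqrt(b)|1>:
alpha^2 = 0.26, beta^2 = 0.74
P(|0>) = alpha^2 + gamma * beta^2
= 0.26 + 0.14 * 0.74
= 0.26 + 0.1036
= 0.3636

0.3636


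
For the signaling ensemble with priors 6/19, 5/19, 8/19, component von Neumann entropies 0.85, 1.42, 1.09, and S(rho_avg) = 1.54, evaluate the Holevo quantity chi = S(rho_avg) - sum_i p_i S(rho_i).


chi = S(rho) - sum_i p_i * S(rho_i)
Weighted entropy = 6/19 * 0.85 + 5/19 * 1.42 + 8/19 * 1.09
= 1.1011
chi = 1.54 - 1.1011
= 0.4389

0.4389


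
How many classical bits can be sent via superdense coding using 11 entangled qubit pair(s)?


Superdense coding allows 2 classical bits per shared entangled pair.
11 pair(s) -> 2 * 11 = 22 classical bits

22


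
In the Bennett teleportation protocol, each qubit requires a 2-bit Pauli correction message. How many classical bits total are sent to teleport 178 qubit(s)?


Quantum teleportation requires 2 classical bits per qubit teleported.
178 qubit(s) -> 2 * 178 = 356 classical bits

356


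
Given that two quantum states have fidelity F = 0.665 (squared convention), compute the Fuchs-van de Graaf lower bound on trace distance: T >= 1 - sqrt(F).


Fuchs-van de Graaf (squared-fidelity convention): 1 - sqrt(F) <= T <= sqrt(1 - F).
Lower bound: T >= 1 - sqrt(F)
sqrt(F) = sqrt(0.665) = 0.8155
T >= 1 - 0.8155
T >= 0.1845

0.1845


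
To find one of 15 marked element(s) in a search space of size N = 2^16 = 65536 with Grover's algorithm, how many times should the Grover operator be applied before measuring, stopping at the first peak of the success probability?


After j Grover iterations the success probability is P(j) = sin^2((2j+1)*theta), where sin(theta) = sqrt(k/N).
N = 2^16 = 65536, k = 15
sin(theta) = sqrt(k/N) = 0.0151288412
theta = arcsin(sqrt(k/N)) = 0.01512941838 rad
P(j) reaches its first maximum when (2j+1)*theta is as close as possible to pi/2, i.e. j = round(pi/(4*theta) - 1/2).
pi/(4*theta) - 1/2 = 51.4120
(For comparison, the common estimate pi/4 * sqrt(N/k) = 51.9140; the exact maximiser is used here.)
Optimal iterations = 51

51


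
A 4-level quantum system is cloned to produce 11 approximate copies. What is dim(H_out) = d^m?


Output space = H^(tensor 11) where dim(H) = 4
dim = 4^11
= 16 (after 2 factors)
= 64 (after 3 factors)
= 256 (after 4 factors)
= 1024 (after 5 factors)
= 4096 (after 6 factors)
= 16384 (after 7 factors)
= 65536 (after 8 factors)
= 262144 (after 9 factors)
= 1048576 (after 10 factors)
= 4194304 (after 11 factors)
= 4194304

4194304


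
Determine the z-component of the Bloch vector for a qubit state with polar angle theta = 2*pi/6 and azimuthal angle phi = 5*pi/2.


theta = 1.0472, phi = 7.8540
r_z = cos(theta) = 0.5000

0.5000


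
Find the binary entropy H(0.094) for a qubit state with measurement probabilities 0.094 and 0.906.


S = -p*log2(p) - (1-p)*log2(1-p)
p = 0.0940, 1-p = 0.9060
= -0.0940 * log2(0.0940) - 0.9060 * log2(0.9060)
= -(-0.3207) - (-0.1290)
= 0.4497

0.4497


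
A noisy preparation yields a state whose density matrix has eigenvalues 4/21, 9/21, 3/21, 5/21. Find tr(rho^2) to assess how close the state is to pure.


tr(rho^2) = sum of eigenvalues squared
= (4/21)^2 + (9/21)^2 + (3/21)^2 + (5/21)^2
= (16 + 81 + 9 + 25) / 441
= 131/441
= 0.2971

0.2971


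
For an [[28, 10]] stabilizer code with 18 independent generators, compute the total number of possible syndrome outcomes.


Each stabilizer generator gives a binary (+1 or -1) measurement outcome.
With 18 independent generators:
Total syndromes = 2^18
= 262144

262144


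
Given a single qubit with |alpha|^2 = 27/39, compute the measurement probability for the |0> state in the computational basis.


|alpha|^2 = 27/39 = 0.6923
|beta|^2 = 1 - 27/39 = 12/39 = 0.3077
P(|0>) = |alpha|^2 = 0.6923

0.6923


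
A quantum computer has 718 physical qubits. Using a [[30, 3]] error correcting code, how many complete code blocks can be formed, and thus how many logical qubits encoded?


Each code block uses 30 physical qubits for 3 logical qubit(s).
Number of complete blocks = floor(718 / 30) = 23
Logical qubits = 23 * 3
= 69

69


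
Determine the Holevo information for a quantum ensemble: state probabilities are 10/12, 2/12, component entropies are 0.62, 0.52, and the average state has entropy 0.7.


chi = S(rho) - sum_i p_i * S(rho_i)
Weighted entropy = 10/12 * 0.62 + 2/12 * 0.52
= 0.6033
chi = 0.7 - 0.6033
= 0.0967

0.0967


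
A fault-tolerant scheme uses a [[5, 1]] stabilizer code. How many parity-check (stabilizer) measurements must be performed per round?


For an [[n,k]] stabilizer code:
Number of stabilizer generators = n - k
= 5 - 1
= 4

4


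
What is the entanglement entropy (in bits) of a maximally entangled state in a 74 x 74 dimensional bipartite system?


For a maximally entangled state in d x d:
S = log2(d) = log2(74)
= 6.2095

6.2095


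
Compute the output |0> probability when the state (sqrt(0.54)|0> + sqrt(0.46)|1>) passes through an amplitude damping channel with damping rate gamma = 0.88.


For amplitude damping with parameter gamma on state sqrt(a)|0> + sqrt(b)|1>:
alpha^2 = 0.54, beta^2 = 0.46
P(|0>) = alpha^2 + gamma * beta^2
= 0.54 + 0.88 * 0.46
= 0.54 + 0.4048
= 0.9448

0.9448


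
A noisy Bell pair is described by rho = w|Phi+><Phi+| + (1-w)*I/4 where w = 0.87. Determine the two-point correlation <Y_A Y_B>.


|Phi+> = (|00> + |11>)/sqrt(2)
For the pure Bell state, <Y_A Y_B> = -1 (Bell-state Pauli correlator).
The maximally-mixed part I/4 has tr(I/4 * P tensor P) = 0 for any traceless Pauli P.
So <Y_A Y_B>_rho = w * (-1) + (1 - w) * 0
= 0.87 * (-1)
= -0.8700

-0.8700


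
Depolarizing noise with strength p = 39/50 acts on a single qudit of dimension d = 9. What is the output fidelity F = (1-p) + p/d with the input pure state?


F = (1-p) + p/d
= (1 - 0.7800) + 0.7800/9
= 0.2200 + 0.0867
= 0.3067

0.3067


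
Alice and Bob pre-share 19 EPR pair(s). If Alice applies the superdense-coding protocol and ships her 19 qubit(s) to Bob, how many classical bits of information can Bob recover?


Superdense coding allows 2 classical bits per shared entangled pair.
19 pair(s) -> 2 * 19 = 38 classical bits

38


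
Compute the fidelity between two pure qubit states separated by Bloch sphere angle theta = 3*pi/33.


For states separated by angle theta on Bloch sphere:
F = cos^2(theta/2)
theta = 3*pi/33 = 0.2856
theta/2 = 0.1428
cos(theta/2) = 0.9898
F = 0.9797

0.9797


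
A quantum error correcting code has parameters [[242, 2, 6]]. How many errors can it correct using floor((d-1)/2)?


Code parameters: [[242, 2, 6]], distance d = 6.
Number of correctable errors = floor((d-1)/2)
= floor((6 - 1)/2)
= floor(5/2)
= 2

2


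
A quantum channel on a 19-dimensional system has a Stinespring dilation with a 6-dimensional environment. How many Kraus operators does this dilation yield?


Tracing out the environment in an orthonormal basis {|i>_E} gives Kraus operators K_i = <i|_E U |0>_E.
Number of Kraus operators = dim(H_env) = d_env
= 6

6


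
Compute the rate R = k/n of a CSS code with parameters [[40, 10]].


Code rate R = k/n
= 10/40
= 0.2500

0.2500


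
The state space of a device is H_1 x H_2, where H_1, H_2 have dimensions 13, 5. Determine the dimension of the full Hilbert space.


dim(H_1 x H_2) = 13 * 5
= 65

65


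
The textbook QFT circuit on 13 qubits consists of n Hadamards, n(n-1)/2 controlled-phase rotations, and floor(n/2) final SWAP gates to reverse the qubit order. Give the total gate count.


Hadamard gates: 13
Controlled rotations: n*(n-1)/2 = 13*12/2 = 78
SWAP gates: floor(n/2) = floor(13/2) = 6
Total = 13 + 78 + 6
= 97

97


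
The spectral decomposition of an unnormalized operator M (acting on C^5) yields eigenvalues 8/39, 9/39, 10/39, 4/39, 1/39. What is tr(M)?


tr(M) = sum of eigenvalues
= 8/39 + 9/39 + 10/39 + 4/39 + 1/39
= 32/39
= 0.8205

0.8205


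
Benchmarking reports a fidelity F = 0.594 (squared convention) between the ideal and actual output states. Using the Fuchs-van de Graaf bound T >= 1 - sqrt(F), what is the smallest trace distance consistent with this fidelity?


Fuchs-van de Graaf (squared-fidelity convention): 1 - sqrt(F) <= T <= sqrt(1 - F).
Lower bound: T >= 1 - sqrt(F)
sqrt(F) = sqrt(0.594) = 0.7707
T >= 1 - 0.7707
T >= 0.2293

0.2293


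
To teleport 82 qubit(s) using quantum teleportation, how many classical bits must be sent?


Quantum teleportation requires 2 classical bits per qubit teleported.
82 qubit(s) -> 2 * 82 = 164 classical bits

164


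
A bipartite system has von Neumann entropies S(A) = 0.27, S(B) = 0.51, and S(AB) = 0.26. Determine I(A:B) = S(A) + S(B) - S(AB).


I(A:B) = S(A) + S(B) - S(AB)
= 0.27 + 0.51 - 0.26
= 0.5200

0.5200


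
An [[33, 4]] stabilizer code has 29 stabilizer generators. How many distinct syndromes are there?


Each stabilizer generator gives a binary (+1 or -1) measurement outcome.
With 29 independent generators:
Total syndromes = 2^29
= 536870912

536870912


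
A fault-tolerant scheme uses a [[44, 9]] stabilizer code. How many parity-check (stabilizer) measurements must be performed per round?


For an [[n,k]] stabilizer code:
Number of stabilizer generators = n - k
= 44 - 9
= 35

35


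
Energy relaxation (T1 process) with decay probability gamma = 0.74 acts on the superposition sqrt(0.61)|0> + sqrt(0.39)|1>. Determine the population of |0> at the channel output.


For amplitude damping with parameter gamma on state sqrt(a)|0> + sqrt(b)|1>:
alpha^2 = 0.61, beta^2 = 0.39
P(|0>) = alpha^2 + gamma * beta^2
= 0.61 + 0.74 * 0.39
= 0.61 + 0.2886
= 0.8986

0.8986


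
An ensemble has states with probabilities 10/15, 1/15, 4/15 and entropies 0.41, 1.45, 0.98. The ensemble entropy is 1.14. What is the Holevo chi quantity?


chi = S(rho) - sum_i p_i * S(rho_i)
Weighted entropy = 10/15 * 0.41 + 1/15 * 1.45 + 4/15 * 0.98
= 0.6313
chi = 1.14 - 0.6313
= 0.5087

0.5087


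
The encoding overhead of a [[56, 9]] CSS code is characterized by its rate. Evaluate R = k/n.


Code rate R = k/n
= 9/56
= 0.1607

0.1607


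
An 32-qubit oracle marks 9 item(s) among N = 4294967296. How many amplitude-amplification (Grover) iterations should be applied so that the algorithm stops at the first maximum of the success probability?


After j Grover iterations the success probability is P(j) = sin^2((2j+1)*theta), where sin(theta) = sqrt(k/N).
N = 2^32 = 4294967296, k = 9
sin(theta) = sqrt(k/N) = 4.577636719e-05
theta = arcsin(sqrt(k/N)) = 4.57763672e-05 rad
P(j) reaches its first maximum when (2j+1)*theta is as close as possible to pi/2, i.e. j = round(pi/(4*theta) - 1/2).
pi/(4*theta) - 1/2 = 17156.7847
(For comparison, the common estimate pi/4 * sqrt(N/k) = 17157.2847; the exact maximiser is used here.)
Optimal iterations = 17157

17157


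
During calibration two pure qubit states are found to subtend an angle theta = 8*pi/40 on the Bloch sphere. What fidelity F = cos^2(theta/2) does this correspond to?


For states separated by angle theta on Bloch sphere:
F = cos^2(theta/2)
theta = 8*pi/40 = 0.6283
theta/2 = 0.3142
cos(theta/2) = 0.9511
F = 0.9045

0.9045


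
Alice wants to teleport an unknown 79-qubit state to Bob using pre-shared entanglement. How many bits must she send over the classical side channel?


Quantum teleportation requires 2 classical bits per qubit teleported.
79 qubit(s) -> 2 * 79 = 158 classical bits

158


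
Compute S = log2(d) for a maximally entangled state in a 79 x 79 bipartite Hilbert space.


For a maximally entangled state in d x d:
S = log2(d) = log2(79)
= 6.3038

6.3038


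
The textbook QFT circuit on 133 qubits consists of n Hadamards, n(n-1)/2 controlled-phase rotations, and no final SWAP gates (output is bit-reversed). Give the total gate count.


Hadamard gates: 133
Controlled rotations: n*(n-1)/2 = 133*132/2 = 8778
SWAP gates: 0 (omitted)
Total = 133 + 8778
= 8911

8911


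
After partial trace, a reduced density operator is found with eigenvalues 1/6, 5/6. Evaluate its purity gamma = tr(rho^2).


tr(rho^2) = sum of eigenvalues squared
= (1/6)^2 + (5/6)^2
= (1 + 25) / 36
= 26/36
= 0.7222

0.7222


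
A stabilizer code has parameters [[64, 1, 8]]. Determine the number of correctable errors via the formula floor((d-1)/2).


Code parameters: [[64, 1, 8]], distance d = 8.
Number of correctable errors = floor((d-1)/2)
= floor((8 - 1)/2)
= floor(7/2)
= 3

3


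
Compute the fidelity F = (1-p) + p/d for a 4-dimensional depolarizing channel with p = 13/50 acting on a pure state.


F = (1-p) + p/d
= (1 - 0.2600) + 0.2600/4
= 0.7400 + 0.0650
= 0.8050

0.8050


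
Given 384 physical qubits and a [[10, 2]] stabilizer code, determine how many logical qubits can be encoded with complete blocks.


Each code block uses 10 physical qubits for 2 logical qubit(s).
Number of complete blocks = floor(384 / 10) = 38
Logical qubits = 38 * 2
= 76

76


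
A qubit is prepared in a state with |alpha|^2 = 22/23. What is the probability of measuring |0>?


|alpha|^2 = 22/23 = 0.9565
|beta|^2 = 1 - 22/23 = 1/23 = 0.0435
P(|0>) = |alpha|^2 = 0.9565

0.9565


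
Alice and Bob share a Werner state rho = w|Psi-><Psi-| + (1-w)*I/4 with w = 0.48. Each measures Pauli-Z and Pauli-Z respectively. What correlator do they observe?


|Psi-> = (|01> - |10>)/sqrt(2)
For the pure Bell state, <Z_A Z_B> = -1 (Bell-state Pauli correlator).
The maximally-mixed part I/4 has tr(I/4 * P tensor P) = 0 for any traceless Pauli P.
So <Z_A Z_B>_rho = w * (-1) + (1 - w) * 0
= 0.48 * (-1)
= -0.4800

-0.4800


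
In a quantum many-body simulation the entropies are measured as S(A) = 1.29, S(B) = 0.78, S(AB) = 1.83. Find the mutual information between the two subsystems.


I(A:B) = S(A) + S(B) - S(AB)
= 1.29 + 0.78 - 1.83
= 0.2400

0.2400


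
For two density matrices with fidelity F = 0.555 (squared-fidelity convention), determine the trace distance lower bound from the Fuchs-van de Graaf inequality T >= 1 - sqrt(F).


Fuchs-van de Graaf (squared-fidelity convention): 1 - sqrt(F) <= T <= sqrt(1 - F).
Lower bound: T >= 1 - sqrt(F)
sqrt(F) = sqrt(0.555) = 0.7450
T >= 1 - 0.7450
T >= 0.2550

0.2550


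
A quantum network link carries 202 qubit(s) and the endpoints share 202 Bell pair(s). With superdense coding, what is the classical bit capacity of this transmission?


Superdense coding allows 2 classical bits per shared entangled pair.
202 pair(s) -> 2 * 202 = 404 classical bits

404


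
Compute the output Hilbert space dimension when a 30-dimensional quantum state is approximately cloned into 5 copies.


Output space = H^(tensor 5) where dim(H) = 30
dim = 30^5
= 900 (after 2 factors)
= 27000 (after 3 factors)
= 810000 (after 4 factors)
= 24300000 (after 5 factors)
= 24300000

24300000


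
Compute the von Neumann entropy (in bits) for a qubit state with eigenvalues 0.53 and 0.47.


S = -p*log2(p) - (1-p)*log2(1-p)
p = 0.5300, 1-p = 0.4700
= -0.5300 * log2(0.5300) - 0.4700 * log2(0.4700)
= -(-0.4854) - (-0.5120)
= 0.9974

0.9974


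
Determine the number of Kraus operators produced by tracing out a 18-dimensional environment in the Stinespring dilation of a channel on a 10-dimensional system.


Tracing out the environment in an orthonormal basis {|i>_E} gives Kraus operators K_i = <i|_E U |0>_E.
Number of Kraus operators = dim(H_env) = d_env
= 18

18


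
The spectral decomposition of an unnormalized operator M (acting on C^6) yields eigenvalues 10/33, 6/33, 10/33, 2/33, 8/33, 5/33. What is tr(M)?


tr(M) = sum of eigenvalues
= 10/33 + 6/33 + 10/33 + 2/33 + 8/33 + 5/33
= 41/33
= 1.2424

1.2424


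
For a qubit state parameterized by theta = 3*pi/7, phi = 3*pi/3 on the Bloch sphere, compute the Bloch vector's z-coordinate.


theta = 1.3464, phi = 3.1416
r_z = cos(theta) = 0.2225

0.2225


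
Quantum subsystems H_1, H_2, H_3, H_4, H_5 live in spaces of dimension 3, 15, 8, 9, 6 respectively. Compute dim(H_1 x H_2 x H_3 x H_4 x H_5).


dim(H_1 x H_2 x H_3 x H_4 x H_5) = 3 * 15 * 8 * 9 * 6
= 45 * 8 * 9 * 6
= 360 * 9 * 6
= 3240 * 6
= 19440

19440


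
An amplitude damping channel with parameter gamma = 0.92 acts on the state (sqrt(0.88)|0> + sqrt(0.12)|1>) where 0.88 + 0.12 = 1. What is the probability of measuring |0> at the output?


For amplitude damping with parameter gamma on state sqrt(a)|0> + sqrt(b)|1>:
alpha^2 = 0.88, beta^2 = 0.12
P(|0>) = alpha^2 + gamma * beta^2
= 0.88 + 0.92 * 0.12
= 0.88 + 0.1104
= 0.9904

0.9904


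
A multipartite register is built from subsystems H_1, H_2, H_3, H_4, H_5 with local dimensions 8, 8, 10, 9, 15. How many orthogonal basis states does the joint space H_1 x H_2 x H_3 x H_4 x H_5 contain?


dim(H_1 x H_2 x H_3 x H_4 x H_5) = 8 * 8 * 10 * 9 * 15
= 64 * 10 * 9 * 15
= 640 * 9 * 15
= 5760 * 15
= 86400

86400


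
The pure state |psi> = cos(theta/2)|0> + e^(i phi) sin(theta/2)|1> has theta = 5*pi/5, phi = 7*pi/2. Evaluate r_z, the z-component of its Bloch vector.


theta = 3.1416, phi = 10.9956
r_z = cos(theta) = -1.0000

-1.0000


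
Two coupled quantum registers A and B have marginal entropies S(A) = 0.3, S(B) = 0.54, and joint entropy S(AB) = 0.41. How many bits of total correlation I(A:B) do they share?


I(A:B) = S(A) + S(B) - S(AB)
= 0.3 + 0.54 - 0.41
= 0.4300

0.4300


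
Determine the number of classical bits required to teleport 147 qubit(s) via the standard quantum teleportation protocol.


Quantum teleportation requires 2 classical bits per qubit teleported.
147 qubit(s) -> 2 * 147 = 294 classical bits

294


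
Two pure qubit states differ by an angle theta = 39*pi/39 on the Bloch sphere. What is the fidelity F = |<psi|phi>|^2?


For states separated by angle theta on Bloch sphere:
F = cos^2(theta/2)
theta = 39*pi/39 = 3.1416
theta/2 = 1.5708
cos(theta/2) = 0.0000
F = 0.0000

0.0000


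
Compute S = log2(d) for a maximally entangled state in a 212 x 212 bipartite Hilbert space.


For a maximally entangled state in d x d:
S = log2(d) = log2(212)
= 7.7279

7.7279


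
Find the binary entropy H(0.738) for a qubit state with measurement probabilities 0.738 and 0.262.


S = -p*log2(p) - (1-p)*log2(1-p)
p = 0.7380, 1-p = 0.2620
= -0.7380 * log2(0.7380) - 0.2620 * log2(0.2620)
= -(-0.3235) - (-0.5063)
= 0.8297

0.8297


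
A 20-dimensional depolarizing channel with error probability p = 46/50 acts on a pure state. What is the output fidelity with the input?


F = (1-p) + p/d
= (1 - 0.9200) + 0.9200/20
= 0.0800 + 0.0460
= 0.1260

0.1260


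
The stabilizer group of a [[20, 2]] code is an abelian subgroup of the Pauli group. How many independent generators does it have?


For an [[n,k]] stabilizer code:
Number of stabilizer generators = n - k
= 20 - 2
= 18

18
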